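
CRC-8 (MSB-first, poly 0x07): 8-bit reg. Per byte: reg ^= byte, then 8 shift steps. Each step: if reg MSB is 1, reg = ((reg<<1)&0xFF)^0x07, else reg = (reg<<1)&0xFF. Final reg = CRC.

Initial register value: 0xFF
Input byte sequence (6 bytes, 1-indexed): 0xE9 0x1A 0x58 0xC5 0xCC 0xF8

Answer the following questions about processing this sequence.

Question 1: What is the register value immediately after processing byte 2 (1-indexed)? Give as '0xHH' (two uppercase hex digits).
After byte 1 (0xE9): reg=0x62
After byte 2 (0x1A): reg=0x6F

Answer: 0x6F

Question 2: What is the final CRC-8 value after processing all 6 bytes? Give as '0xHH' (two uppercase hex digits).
After byte 1 (0xE9): reg=0x62
After byte 2 (0x1A): reg=0x6F
After byte 3 (0x58): reg=0x85
After byte 4 (0xC5): reg=0xC7
After byte 5 (0xCC): reg=0x31
After byte 6 (0xF8): reg=0x71

Answer: 0x71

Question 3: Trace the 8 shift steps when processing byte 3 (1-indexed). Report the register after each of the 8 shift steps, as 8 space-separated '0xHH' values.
After byte 1 (0xE9): reg=0x62
After byte 2 (0x1A): reg=0x6F
Register before byte 3: 0x6F
After XOR with byte 0x58: 0x37

Answer: 0x6E 0xDC 0xBF 0x79 0xF2 0xE3 0xC1 0x85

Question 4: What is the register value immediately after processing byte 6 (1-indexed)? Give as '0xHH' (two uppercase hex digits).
Answer: 0x71

Derivation:
After byte 1 (0xE9): reg=0x62
After byte 2 (0x1A): reg=0x6F
After byte 3 (0x58): reg=0x85
After byte 4 (0xC5): reg=0xC7
After byte 5 (0xCC): reg=0x31
After byte 6 (0xF8): reg=0x71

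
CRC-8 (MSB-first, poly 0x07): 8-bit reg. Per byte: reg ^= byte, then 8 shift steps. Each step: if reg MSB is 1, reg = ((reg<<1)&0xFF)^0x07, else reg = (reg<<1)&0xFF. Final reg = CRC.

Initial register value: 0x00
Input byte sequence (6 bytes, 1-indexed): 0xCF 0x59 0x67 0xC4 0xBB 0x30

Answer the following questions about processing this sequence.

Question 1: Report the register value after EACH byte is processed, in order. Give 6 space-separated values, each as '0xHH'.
0x63 0xA6 0x49 0xAA 0x77 0xD2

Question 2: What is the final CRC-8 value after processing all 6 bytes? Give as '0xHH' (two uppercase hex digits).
After byte 1 (0xCF): reg=0x63
After byte 2 (0x59): reg=0xA6
After byte 3 (0x67): reg=0x49
After byte 4 (0xC4): reg=0xAA
After byte 5 (0xBB): reg=0x77
After byte 6 (0x30): reg=0xD2

Answer: 0xD2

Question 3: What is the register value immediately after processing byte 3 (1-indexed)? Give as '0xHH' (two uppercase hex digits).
After byte 1 (0xCF): reg=0x63
After byte 2 (0x59): reg=0xA6
After byte 3 (0x67): reg=0x49

Answer: 0x49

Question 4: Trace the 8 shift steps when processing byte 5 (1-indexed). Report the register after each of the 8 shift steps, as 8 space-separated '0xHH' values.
Answer: 0x22 0x44 0x88 0x17 0x2E 0x5C 0xB8 0x77

Derivation:
After byte 1 (0xCF): reg=0x63
After byte 2 (0x59): reg=0xA6
After byte 3 (0x67): reg=0x49
After byte 4 (0xC4): reg=0xAA
Register before byte 5: 0xAA
After XOR with byte 0xBB: 0x11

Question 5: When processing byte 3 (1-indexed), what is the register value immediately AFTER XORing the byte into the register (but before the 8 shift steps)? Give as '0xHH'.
Register before byte 3: 0xA6
Byte 3: 0x67
0xA6 XOR 0x67 = 0xC1

Answer: 0xC1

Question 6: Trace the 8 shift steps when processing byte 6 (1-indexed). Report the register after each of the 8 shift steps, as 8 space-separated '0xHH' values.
After byte 1 (0xCF): reg=0x63
After byte 2 (0x59): reg=0xA6
After byte 3 (0x67): reg=0x49
After byte 4 (0xC4): reg=0xAA
After byte 5 (0xBB): reg=0x77
Register before byte 6: 0x77
After XOR with byte 0x30: 0x47

Answer: 0x8E 0x1B 0x36 0x6C 0xD8 0xB7 0x69 0xD2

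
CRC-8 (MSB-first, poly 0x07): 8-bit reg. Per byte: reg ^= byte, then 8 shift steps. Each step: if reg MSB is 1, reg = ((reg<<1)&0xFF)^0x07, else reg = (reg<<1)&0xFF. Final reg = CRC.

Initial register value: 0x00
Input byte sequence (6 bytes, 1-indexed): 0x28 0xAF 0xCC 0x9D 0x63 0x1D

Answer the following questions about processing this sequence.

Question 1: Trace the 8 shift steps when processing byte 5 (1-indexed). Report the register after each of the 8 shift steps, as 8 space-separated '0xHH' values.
After byte 1 (0x28): reg=0xD8
After byte 2 (0xAF): reg=0x42
After byte 3 (0xCC): reg=0xA3
After byte 4 (0x9D): reg=0xBA
Register before byte 5: 0xBA
After XOR with byte 0x63: 0xD9

Answer: 0xB5 0x6D 0xDA 0xB3 0x61 0xC2 0x83 0x01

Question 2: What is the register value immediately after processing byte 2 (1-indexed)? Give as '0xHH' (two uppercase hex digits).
Answer: 0x42

Derivation:
After byte 1 (0x28): reg=0xD8
After byte 2 (0xAF): reg=0x42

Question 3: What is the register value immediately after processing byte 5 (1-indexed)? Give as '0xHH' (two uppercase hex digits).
After byte 1 (0x28): reg=0xD8
After byte 2 (0xAF): reg=0x42
After byte 3 (0xCC): reg=0xA3
After byte 4 (0x9D): reg=0xBA
After byte 5 (0x63): reg=0x01

Answer: 0x01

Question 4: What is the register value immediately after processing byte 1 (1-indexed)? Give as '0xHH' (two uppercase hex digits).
Answer: 0xD8

Derivation:
After byte 1 (0x28): reg=0xD8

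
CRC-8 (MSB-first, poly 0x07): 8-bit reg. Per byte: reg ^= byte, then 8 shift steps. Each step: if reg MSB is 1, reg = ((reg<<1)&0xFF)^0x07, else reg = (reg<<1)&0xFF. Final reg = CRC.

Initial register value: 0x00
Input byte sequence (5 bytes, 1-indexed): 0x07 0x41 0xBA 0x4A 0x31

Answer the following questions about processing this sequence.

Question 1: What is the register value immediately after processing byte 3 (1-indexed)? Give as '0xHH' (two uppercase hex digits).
Answer: 0x77

Derivation:
After byte 1 (0x07): reg=0x15
After byte 2 (0x41): reg=0xAB
After byte 3 (0xBA): reg=0x77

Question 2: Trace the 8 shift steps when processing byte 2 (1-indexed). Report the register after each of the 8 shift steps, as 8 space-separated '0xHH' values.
After byte 1 (0x07): reg=0x15
Register before byte 2: 0x15
After XOR with byte 0x41: 0x54

Answer: 0xA8 0x57 0xAE 0x5B 0xB6 0x6B 0xD6 0xAB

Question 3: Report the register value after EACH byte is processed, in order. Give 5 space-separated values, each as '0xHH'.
0x15 0xAB 0x77 0xB3 0x87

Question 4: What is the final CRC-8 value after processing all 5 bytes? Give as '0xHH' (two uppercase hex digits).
Answer: 0x87

Derivation:
After byte 1 (0x07): reg=0x15
After byte 2 (0x41): reg=0xAB
After byte 3 (0xBA): reg=0x77
After byte 4 (0x4A): reg=0xB3
After byte 5 (0x31): reg=0x87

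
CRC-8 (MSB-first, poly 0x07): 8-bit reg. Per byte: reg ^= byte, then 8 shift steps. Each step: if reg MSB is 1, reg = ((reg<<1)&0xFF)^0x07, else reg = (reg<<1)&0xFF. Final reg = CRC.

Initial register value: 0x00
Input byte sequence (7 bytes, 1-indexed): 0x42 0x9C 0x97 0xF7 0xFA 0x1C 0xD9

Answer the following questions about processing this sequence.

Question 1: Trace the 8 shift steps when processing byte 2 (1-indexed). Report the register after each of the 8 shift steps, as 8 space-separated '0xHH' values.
Answer: 0xAA 0x53 0xA6 0x4B 0x96 0x2B 0x56 0xAC

Derivation:
After byte 1 (0x42): reg=0xC9
Register before byte 2: 0xC9
After XOR with byte 0x9C: 0x55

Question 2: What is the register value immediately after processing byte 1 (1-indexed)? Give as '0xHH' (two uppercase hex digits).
Answer: 0xC9

Derivation:
After byte 1 (0x42): reg=0xC9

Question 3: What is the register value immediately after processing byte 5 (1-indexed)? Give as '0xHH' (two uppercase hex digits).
After byte 1 (0x42): reg=0xC9
After byte 2 (0x9C): reg=0xAC
After byte 3 (0x97): reg=0xA1
After byte 4 (0xF7): reg=0xA5
After byte 5 (0xFA): reg=0x9A

Answer: 0x9A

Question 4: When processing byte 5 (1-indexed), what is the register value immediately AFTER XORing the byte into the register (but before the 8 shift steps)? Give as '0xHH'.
Register before byte 5: 0xA5
Byte 5: 0xFA
0xA5 XOR 0xFA = 0x5F

Answer: 0x5F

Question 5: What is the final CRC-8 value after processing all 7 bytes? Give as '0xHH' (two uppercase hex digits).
Answer: 0xC9

Derivation:
After byte 1 (0x42): reg=0xC9
After byte 2 (0x9C): reg=0xAC
After byte 3 (0x97): reg=0xA1
After byte 4 (0xF7): reg=0xA5
After byte 5 (0xFA): reg=0x9A
After byte 6 (0x1C): reg=0x9B
After byte 7 (0xD9): reg=0xC9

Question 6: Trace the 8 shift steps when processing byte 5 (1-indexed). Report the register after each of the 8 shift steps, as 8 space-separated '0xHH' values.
After byte 1 (0x42): reg=0xC9
After byte 2 (0x9C): reg=0xAC
After byte 3 (0x97): reg=0xA1
After byte 4 (0xF7): reg=0xA5
Register before byte 5: 0xA5
After XOR with byte 0xFA: 0x5F

Answer: 0xBE 0x7B 0xF6 0xEB 0xD1 0xA5 0x4D 0x9A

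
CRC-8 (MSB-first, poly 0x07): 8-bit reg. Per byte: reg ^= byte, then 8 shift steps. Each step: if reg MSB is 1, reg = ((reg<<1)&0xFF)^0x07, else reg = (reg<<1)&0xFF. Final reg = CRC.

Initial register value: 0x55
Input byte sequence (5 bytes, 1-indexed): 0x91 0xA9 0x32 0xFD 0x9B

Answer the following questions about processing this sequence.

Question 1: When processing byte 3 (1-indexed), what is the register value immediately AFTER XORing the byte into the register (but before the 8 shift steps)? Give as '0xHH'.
Answer: 0xDD

Derivation:
Register before byte 3: 0xEF
Byte 3: 0x32
0xEF XOR 0x32 = 0xDD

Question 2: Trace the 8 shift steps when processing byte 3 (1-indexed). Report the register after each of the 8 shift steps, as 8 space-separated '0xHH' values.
Answer: 0xBD 0x7D 0xFA 0xF3 0xE1 0xC5 0x8D 0x1D

Derivation:
After byte 1 (0x91): reg=0x52
After byte 2 (0xA9): reg=0xEF
Register before byte 3: 0xEF
After XOR with byte 0x32: 0xDD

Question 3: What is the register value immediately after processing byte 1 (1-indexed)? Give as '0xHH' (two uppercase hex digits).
Answer: 0x52

Derivation:
After byte 1 (0x91): reg=0x52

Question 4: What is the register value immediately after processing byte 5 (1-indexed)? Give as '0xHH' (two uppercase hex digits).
Answer: 0x8B

Derivation:
After byte 1 (0x91): reg=0x52
After byte 2 (0xA9): reg=0xEF
After byte 3 (0x32): reg=0x1D
After byte 4 (0xFD): reg=0xAE
After byte 5 (0x9B): reg=0x8B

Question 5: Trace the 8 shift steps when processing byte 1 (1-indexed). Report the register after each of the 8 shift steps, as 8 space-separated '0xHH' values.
Register before byte 1: 0x55
After XOR with byte 0x91: 0xC4

Answer: 0x8F 0x19 0x32 0x64 0xC8 0x97 0x29 0x52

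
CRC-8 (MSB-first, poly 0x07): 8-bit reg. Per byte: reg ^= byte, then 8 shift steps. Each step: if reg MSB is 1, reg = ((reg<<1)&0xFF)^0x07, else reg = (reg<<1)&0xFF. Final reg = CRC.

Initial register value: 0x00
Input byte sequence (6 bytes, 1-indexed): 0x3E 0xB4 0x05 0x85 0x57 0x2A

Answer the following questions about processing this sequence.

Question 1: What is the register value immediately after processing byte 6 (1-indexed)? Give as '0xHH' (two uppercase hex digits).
Answer: 0x66

Derivation:
After byte 1 (0x3E): reg=0xBA
After byte 2 (0xB4): reg=0x2A
After byte 3 (0x05): reg=0xCD
After byte 4 (0x85): reg=0xFF
After byte 5 (0x57): reg=0x51
After byte 6 (0x2A): reg=0x66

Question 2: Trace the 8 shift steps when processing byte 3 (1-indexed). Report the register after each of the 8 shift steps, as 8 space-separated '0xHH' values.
Answer: 0x5E 0xBC 0x7F 0xFE 0xFB 0xF1 0xE5 0xCD

Derivation:
After byte 1 (0x3E): reg=0xBA
After byte 2 (0xB4): reg=0x2A
Register before byte 3: 0x2A
After XOR with byte 0x05: 0x2F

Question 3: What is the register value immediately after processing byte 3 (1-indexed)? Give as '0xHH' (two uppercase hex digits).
Answer: 0xCD

Derivation:
After byte 1 (0x3E): reg=0xBA
After byte 2 (0xB4): reg=0x2A
After byte 3 (0x05): reg=0xCD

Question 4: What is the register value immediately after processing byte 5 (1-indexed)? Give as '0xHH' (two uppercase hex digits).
After byte 1 (0x3E): reg=0xBA
After byte 2 (0xB4): reg=0x2A
After byte 3 (0x05): reg=0xCD
After byte 4 (0x85): reg=0xFF
After byte 5 (0x57): reg=0x51

Answer: 0x51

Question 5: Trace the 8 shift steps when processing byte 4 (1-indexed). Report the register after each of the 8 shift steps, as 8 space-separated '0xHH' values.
After byte 1 (0x3E): reg=0xBA
After byte 2 (0xB4): reg=0x2A
After byte 3 (0x05): reg=0xCD
Register before byte 4: 0xCD
After XOR with byte 0x85: 0x48

Answer: 0x90 0x27 0x4E 0x9C 0x3F 0x7E 0xFC 0xFF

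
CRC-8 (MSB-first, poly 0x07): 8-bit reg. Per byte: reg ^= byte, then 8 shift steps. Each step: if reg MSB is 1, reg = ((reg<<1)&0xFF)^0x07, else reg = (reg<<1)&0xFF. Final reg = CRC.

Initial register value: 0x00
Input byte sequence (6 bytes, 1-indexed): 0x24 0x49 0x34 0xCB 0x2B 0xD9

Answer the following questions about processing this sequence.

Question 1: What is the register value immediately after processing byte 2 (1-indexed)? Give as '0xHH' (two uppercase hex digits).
Answer: 0x02

Derivation:
After byte 1 (0x24): reg=0xFC
After byte 2 (0x49): reg=0x02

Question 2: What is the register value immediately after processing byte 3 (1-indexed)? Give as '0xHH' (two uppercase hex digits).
Answer: 0x82

Derivation:
After byte 1 (0x24): reg=0xFC
After byte 2 (0x49): reg=0x02
After byte 3 (0x34): reg=0x82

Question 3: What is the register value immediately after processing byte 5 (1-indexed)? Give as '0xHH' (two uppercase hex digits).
Answer: 0x37

Derivation:
After byte 1 (0x24): reg=0xFC
After byte 2 (0x49): reg=0x02
After byte 3 (0x34): reg=0x82
After byte 4 (0xCB): reg=0xF8
After byte 5 (0x2B): reg=0x37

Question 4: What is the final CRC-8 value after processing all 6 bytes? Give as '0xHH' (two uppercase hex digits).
Answer: 0x84

Derivation:
After byte 1 (0x24): reg=0xFC
After byte 2 (0x49): reg=0x02
After byte 3 (0x34): reg=0x82
After byte 4 (0xCB): reg=0xF8
After byte 5 (0x2B): reg=0x37
After byte 6 (0xD9): reg=0x84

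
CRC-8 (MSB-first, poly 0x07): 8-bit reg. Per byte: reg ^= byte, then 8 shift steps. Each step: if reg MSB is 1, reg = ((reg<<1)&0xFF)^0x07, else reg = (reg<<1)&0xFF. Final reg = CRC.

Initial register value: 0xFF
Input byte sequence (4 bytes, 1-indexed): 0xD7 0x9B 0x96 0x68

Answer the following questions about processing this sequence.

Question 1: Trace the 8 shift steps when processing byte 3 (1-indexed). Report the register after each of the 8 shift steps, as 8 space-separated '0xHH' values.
After byte 1 (0xD7): reg=0xD8
After byte 2 (0x9B): reg=0xCE
Register before byte 3: 0xCE
After XOR with byte 0x96: 0x58

Answer: 0xB0 0x67 0xCE 0x9B 0x31 0x62 0xC4 0x8F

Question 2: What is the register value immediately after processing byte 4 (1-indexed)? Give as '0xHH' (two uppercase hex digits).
After byte 1 (0xD7): reg=0xD8
After byte 2 (0x9B): reg=0xCE
After byte 3 (0x96): reg=0x8F
After byte 4 (0x68): reg=0xBB

Answer: 0xBB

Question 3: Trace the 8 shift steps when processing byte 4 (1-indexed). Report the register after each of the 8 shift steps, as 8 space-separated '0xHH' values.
Answer: 0xC9 0x95 0x2D 0x5A 0xB4 0x6F 0xDE 0xBB

Derivation:
After byte 1 (0xD7): reg=0xD8
After byte 2 (0x9B): reg=0xCE
After byte 3 (0x96): reg=0x8F
Register before byte 4: 0x8F
After XOR with byte 0x68: 0xE7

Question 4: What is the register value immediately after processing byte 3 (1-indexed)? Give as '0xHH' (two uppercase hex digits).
After byte 1 (0xD7): reg=0xD8
After byte 2 (0x9B): reg=0xCE
After byte 3 (0x96): reg=0x8F

Answer: 0x8F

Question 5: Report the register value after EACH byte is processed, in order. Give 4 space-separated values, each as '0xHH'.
0xD8 0xCE 0x8F 0xBB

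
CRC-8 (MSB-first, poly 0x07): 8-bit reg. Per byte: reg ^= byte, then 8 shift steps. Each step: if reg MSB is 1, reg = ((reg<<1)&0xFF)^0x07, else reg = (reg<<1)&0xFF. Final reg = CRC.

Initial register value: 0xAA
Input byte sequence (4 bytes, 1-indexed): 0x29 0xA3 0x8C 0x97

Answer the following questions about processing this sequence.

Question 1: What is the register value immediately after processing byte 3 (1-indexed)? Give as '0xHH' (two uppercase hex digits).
After byte 1 (0x29): reg=0x80
After byte 2 (0xA3): reg=0xE9
After byte 3 (0x8C): reg=0x3C

Answer: 0x3C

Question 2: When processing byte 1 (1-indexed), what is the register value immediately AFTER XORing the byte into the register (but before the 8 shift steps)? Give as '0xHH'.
Register before byte 1: 0xAA
Byte 1: 0x29
0xAA XOR 0x29 = 0x83

Answer: 0x83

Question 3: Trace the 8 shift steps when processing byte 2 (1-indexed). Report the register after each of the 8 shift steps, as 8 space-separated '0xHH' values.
After byte 1 (0x29): reg=0x80
Register before byte 2: 0x80
After XOR with byte 0xA3: 0x23

Answer: 0x46 0x8C 0x1F 0x3E 0x7C 0xF8 0xF7 0xE9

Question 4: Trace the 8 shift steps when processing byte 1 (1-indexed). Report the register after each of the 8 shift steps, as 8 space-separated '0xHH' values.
Answer: 0x01 0x02 0x04 0x08 0x10 0x20 0x40 0x80

Derivation:
Register before byte 1: 0xAA
After XOR with byte 0x29: 0x83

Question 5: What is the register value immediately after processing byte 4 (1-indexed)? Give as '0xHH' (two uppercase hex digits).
Answer: 0x58

Derivation:
After byte 1 (0x29): reg=0x80
After byte 2 (0xA3): reg=0xE9
After byte 3 (0x8C): reg=0x3C
After byte 4 (0x97): reg=0x58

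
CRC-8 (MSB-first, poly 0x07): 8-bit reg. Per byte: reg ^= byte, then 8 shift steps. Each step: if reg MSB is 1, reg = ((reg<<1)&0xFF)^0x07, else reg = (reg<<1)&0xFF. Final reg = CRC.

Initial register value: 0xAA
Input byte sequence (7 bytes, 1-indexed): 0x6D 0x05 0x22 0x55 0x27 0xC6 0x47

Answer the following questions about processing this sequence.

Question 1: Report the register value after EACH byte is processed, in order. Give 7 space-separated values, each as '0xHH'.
0x5B 0x9D 0x34 0x20 0x15 0x37 0x57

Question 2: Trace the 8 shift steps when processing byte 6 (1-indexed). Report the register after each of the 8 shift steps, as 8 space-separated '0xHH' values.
Answer: 0xA1 0x45 0x8A 0x13 0x26 0x4C 0x98 0x37

Derivation:
After byte 1 (0x6D): reg=0x5B
After byte 2 (0x05): reg=0x9D
After byte 3 (0x22): reg=0x34
After byte 4 (0x55): reg=0x20
After byte 5 (0x27): reg=0x15
Register before byte 6: 0x15
After XOR with byte 0xC6: 0xD3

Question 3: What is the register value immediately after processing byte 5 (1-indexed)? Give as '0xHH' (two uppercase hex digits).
After byte 1 (0x6D): reg=0x5B
After byte 2 (0x05): reg=0x9D
After byte 3 (0x22): reg=0x34
After byte 4 (0x55): reg=0x20
After byte 5 (0x27): reg=0x15

Answer: 0x15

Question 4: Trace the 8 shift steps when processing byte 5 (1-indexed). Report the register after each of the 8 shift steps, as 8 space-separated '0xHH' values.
Answer: 0x0E 0x1C 0x38 0x70 0xE0 0xC7 0x89 0x15

Derivation:
After byte 1 (0x6D): reg=0x5B
After byte 2 (0x05): reg=0x9D
After byte 3 (0x22): reg=0x34
After byte 4 (0x55): reg=0x20
Register before byte 5: 0x20
After XOR with byte 0x27: 0x07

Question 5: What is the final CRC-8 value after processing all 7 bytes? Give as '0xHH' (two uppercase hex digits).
Answer: 0x57

Derivation:
After byte 1 (0x6D): reg=0x5B
After byte 2 (0x05): reg=0x9D
After byte 3 (0x22): reg=0x34
After byte 4 (0x55): reg=0x20
After byte 5 (0x27): reg=0x15
After byte 6 (0xC6): reg=0x37
After byte 7 (0x47): reg=0x57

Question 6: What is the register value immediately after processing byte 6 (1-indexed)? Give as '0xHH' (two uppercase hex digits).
Answer: 0x37

Derivation:
After byte 1 (0x6D): reg=0x5B
After byte 2 (0x05): reg=0x9D
After byte 3 (0x22): reg=0x34
After byte 4 (0x55): reg=0x20
After byte 5 (0x27): reg=0x15
After byte 6 (0xC6): reg=0x37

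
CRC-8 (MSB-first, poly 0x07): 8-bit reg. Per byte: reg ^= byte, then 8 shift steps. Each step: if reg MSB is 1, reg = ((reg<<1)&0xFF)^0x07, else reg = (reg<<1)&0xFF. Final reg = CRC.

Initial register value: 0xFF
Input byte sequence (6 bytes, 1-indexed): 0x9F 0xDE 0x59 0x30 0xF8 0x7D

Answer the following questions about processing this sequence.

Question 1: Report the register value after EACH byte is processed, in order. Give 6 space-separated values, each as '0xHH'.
0x27 0xE1 0x21 0x77 0xA4 0x01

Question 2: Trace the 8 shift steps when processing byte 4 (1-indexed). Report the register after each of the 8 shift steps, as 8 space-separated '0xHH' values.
After byte 1 (0x9F): reg=0x27
After byte 2 (0xDE): reg=0xE1
After byte 3 (0x59): reg=0x21
Register before byte 4: 0x21
After XOR with byte 0x30: 0x11

Answer: 0x22 0x44 0x88 0x17 0x2E 0x5C 0xB8 0x77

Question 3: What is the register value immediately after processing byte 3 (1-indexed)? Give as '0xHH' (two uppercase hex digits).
Answer: 0x21

Derivation:
After byte 1 (0x9F): reg=0x27
After byte 2 (0xDE): reg=0xE1
After byte 3 (0x59): reg=0x21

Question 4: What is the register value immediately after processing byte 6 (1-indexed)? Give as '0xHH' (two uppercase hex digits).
Answer: 0x01

Derivation:
After byte 1 (0x9F): reg=0x27
After byte 2 (0xDE): reg=0xE1
After byte 3 (0x59): reg=0x21
After byte 4 (0x30): reg=0x77
After byte 5 (0xF8): reg=0xA4
After byte 6 (0x7D): reg=0x01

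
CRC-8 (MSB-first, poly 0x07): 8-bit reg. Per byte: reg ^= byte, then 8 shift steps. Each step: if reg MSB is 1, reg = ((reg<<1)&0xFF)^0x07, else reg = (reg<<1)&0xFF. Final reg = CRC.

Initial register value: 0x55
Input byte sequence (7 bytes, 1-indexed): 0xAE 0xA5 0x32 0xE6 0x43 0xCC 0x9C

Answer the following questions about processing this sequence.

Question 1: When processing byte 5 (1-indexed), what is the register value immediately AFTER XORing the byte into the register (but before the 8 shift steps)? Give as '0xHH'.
Answer: 0x2D

Derivation:
Register before byte 5: 0x6E
Byte 5: 0x43
0x6E XOR 0x43 = 0x2D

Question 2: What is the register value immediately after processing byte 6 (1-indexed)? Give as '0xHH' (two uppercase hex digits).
After byte 1 (0xAE): reg=0xEF
After byte 2 (0xA5): reg=0xF1
After byte 3 (0x32): reg=0x47
After byte 4 (0xE6): reg=0x6E
After byte 5 (0x43): reg=0xC3
After byte 6 (0xCC): reg=0x2D

Answer: 0x2D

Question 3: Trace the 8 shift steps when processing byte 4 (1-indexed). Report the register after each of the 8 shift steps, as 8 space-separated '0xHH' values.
After byte 1 (0xAE): reg=0xEF
After byte 2 (0xA5): reg=0xF1
After byte 3 (0x32): reg=0x47
Register before byte 4: 0x47
After XOR with byte 0xE6: 0xA1

Answer: 0x45 0x8A 0x13 0x26 0x4C 0x98 0x37 0x6E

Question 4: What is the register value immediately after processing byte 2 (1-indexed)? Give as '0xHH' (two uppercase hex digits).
After byte 1 (0xAE): reg=0xEF
After byte 2 (0xA5): reg=0xF1

Answer: 0xF1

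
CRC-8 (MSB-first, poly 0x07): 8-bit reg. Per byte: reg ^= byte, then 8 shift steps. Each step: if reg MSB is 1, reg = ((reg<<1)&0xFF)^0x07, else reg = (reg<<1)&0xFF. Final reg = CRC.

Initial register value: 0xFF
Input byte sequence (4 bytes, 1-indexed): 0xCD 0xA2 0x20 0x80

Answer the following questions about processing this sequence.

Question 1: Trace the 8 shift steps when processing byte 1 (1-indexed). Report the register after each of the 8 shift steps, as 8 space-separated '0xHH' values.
Register before byte 1: 0xFF
After XOR with byte 0xCD: 0x32

Answer: 0x64 0xC8 0x97 0x29 0x52 0xA4 0x4F 0x9E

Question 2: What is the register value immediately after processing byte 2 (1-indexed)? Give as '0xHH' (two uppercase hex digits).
Answer: 0xB4

Derivation:
After byte 1 (0xCD): reg=0x9E
After byte 2 (0xA2): reg=0xB4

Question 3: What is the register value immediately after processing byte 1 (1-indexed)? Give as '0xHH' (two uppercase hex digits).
Answer: 0x9E

Derivation:
After byte 1 (0xCD): reg=0x9E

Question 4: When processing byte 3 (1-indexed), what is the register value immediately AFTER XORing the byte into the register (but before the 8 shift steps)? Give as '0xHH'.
Register before byte 3: 0xB4
Byte 3: 0x20
0xB4 XOR 0x20 = 0x94

Answer: 0x94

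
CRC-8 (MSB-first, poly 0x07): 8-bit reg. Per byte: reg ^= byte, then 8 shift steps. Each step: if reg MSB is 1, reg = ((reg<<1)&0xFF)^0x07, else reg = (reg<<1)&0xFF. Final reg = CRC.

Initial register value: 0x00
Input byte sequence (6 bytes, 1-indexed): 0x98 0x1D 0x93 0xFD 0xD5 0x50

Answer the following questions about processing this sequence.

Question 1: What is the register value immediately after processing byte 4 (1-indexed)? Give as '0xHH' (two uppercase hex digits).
Answer: 0xF6

Derivation:
After byte 1 (0x98): reg=0xC1
After byte 2 (0x1D): reg=0x1A
After byte 3 (0x93): reg=0xB6
After byte 4 (0xFD): reg=0xF6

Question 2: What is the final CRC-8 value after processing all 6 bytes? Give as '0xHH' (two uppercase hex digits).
Answer: 0x26

Derivation:
After byte 1 (0x98): reg=0xC1
After byte 2 (0x1D): reg=0x1A
After byte 3 (0x93): reg=0xB6
After byte 4 (0xFD): reg=0xF6
After byte 5 (0xD5): reg=0xE9
After byte 6 (0x50): reg=0x26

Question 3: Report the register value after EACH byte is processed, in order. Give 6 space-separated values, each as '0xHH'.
0xC1 0x1A 0xB6 0xF6 0xE9 0x26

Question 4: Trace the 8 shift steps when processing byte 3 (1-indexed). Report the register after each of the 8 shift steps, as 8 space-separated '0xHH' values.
Answer: 0x15 0x2A 0x54 0xA8 0x57 0xAE 0x5B 0xB6

Derivation:
After byte 1 (0x98): reg=0xC1
After byte 2 (0x1D): reg=0x1A
Register before byte 3: 0x1A
After XOR with byte 0x93: 0x89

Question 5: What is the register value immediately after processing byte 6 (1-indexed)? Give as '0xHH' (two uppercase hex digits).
After byte 1 (0x98): reg=0xC1
After byte 2 (0x1D): reg=0x1A
After byte 3 (0x93): reg=0xB6
After byte 4 (0xFD): reg=0xF6
After byte 5 (0xD5): reg=0xE9
After byte 6 (0x50): reg=0x26

Answer: 0x26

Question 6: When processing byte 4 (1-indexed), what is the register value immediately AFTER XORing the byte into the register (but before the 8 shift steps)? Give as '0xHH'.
Answer: 0x4B

Derivation:
Register before byte 4: 0xB6
Byte 4: 0xFD
0xB6 XOR 0xFD = 0x4B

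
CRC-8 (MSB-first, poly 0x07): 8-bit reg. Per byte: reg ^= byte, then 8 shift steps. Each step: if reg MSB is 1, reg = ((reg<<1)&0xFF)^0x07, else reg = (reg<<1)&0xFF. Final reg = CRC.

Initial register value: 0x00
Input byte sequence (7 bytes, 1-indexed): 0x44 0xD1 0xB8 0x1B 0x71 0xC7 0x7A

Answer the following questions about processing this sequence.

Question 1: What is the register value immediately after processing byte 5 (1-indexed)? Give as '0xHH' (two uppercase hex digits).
Answer: 0xB7

Derivation:
After byte 1 (0x44): reg=0xDB
After byte 2 (0xD1): reg=0x36
After byte 3 (0xB8): reg=0xA3
After byte 4 (0x1B): reg=0x21
After byte 5 (0x71): reg=0xB7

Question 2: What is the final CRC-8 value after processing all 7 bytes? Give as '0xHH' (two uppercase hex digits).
After byte 1 (0x44): reg=0xDB
After byte 2 (0xD1): reg=0x36
After byte 3 (0xB8): reg=0xA3
After byte 4 (0x1B): reg=0x21
After byte 5 (0x71): reg=0xB7
After byte 6 (0xC7): reg=0x57
After byte 7 (0x7A): reg=0xC3

Answer: 0xC3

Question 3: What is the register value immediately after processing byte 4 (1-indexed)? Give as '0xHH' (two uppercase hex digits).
After byte 1 (0x44): reg=0xDB
After byte 2 (0xD1): reg=0x36
After byte 3 (0xB8): reg=0xA3
After byte 4 (0x1B): reg=0x21

Answer: 0x21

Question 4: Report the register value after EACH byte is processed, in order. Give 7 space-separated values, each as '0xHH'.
0xDB 0x36 0xA3 0x21 0xB7 0x57 0xC3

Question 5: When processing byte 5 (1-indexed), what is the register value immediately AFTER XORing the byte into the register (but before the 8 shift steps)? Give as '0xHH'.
Answer: 0x50

Derivation:
Register before byte 5: 0x21
Byte 5: 0x71
0x21 XOR 0x71 = 0x50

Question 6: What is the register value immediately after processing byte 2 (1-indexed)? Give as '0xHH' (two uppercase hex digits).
After byte 1 (0x44): reg=0xDB
After byte 2 (0xD1): reg=0x36

Answer: 0x36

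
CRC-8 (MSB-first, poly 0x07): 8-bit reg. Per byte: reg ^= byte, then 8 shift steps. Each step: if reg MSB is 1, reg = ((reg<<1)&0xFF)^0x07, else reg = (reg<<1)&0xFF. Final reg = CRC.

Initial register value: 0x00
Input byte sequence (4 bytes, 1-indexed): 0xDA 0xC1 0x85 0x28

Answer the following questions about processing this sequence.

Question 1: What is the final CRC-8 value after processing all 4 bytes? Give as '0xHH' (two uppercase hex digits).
After byte 1 (0xDA): reg=0x08
After byte 2 (0xC1): reg=0x71
After byte 3 (0x85): reg=0xC2
After byte 4 (0x28): reg=0x98

Answer: 0x98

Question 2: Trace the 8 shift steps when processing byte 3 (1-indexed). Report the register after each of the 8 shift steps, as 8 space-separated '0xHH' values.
Answer: 0xEF 0xD9 0xB5 0x6D 0xDA 0xB3 0x61 0xC2

Derivation:
After byte 1 (0xDA): reg=0x08
After byte 2 (0xC1): reg=0x71
Register before byte 3: 0x71
After XOR with byte 0x85: 0xF4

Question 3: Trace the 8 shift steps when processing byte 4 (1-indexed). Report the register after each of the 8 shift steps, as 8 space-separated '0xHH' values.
After byte 1 (0xDA): reg=0x08
After byte 2 (0xC1): reg=0x71
After byte 3 (0x85): reg=0xC2
Register before byte 4: 0xC2
After XOR with byte 0x28: 0xEA

Answer: 0xD3 0xA1 0x45 0x8A 0x13 0x26 0x4C 0x98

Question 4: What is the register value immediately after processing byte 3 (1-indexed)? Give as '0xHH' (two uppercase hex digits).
After byte 1 (0xDA): reg=0x08
After byte 2 (0xC1): reg=0x71
After byte 3 (0x85): reg=0xC2

Answer: 0xC2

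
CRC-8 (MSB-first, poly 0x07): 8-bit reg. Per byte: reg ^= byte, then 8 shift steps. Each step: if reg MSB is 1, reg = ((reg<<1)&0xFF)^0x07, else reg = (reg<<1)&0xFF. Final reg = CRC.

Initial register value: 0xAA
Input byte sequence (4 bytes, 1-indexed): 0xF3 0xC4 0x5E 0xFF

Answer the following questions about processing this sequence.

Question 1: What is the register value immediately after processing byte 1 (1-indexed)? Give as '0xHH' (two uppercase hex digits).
Answer: 0x88

Derivation:
After byte 1 (0xF3): reg=0x88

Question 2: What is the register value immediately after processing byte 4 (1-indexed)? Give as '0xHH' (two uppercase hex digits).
After byte 1 (0xF3): reg=0x88
After byte 2 (0xC4): reg=0xE3
After byte 3 (0x5E): reg=0x3A
After byte 4 (0xFF): reg=0x55

Answer: 0x55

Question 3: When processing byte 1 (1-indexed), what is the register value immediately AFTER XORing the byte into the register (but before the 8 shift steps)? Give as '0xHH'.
Answer: 0x59

Derivation:
Register before byte 1: 0xAA
Byte 1: 0xF3
0xAA XOR 0xF3 = 0x59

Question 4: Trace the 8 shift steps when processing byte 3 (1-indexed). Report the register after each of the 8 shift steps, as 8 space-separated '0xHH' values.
Answer: 0x7D 0xFA 0xF3 0xE1 0xC5 0x8D 0x1D 0x3A

Derivation:
After byte 1 (0xF3): reg=0x88
After byte 2 (0xC4): reg=0xE3
Register before byte 3: 0xE3
After XOR with byte 0x5E: 0xBD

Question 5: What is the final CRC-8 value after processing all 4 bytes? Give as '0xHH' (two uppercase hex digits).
Answer: 0x55

Derivation:
After byte 1 (0xF3): reg=0x88
After byte 2 (0xC4): reg=0xE3
After byte 3 (0x5E): reg=0x3A
After byte 4 (0xFF): reg=0x55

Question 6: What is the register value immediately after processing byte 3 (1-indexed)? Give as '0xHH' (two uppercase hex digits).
Answer: 0x3A

Derivation:
After byte 1 (0xF3): reg=0x88
After byte 2 (0xC4): reg=0xE3
After byte 3 (0x5E): reg=0x3A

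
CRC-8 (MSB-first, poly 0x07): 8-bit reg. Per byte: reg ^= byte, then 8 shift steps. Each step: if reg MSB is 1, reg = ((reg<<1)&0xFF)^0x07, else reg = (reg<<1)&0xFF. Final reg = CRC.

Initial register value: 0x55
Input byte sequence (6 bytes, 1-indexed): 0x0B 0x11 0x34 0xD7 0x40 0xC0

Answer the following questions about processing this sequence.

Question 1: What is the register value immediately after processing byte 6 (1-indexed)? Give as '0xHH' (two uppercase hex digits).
After byte 1 (0x0B): reg=0x9D
After byte 2 (0x11): reg=0xAD
After byte 3 (0x34): reg=0xC6
After byte 4 (0xD7): reg=0x77
After byte 5 (0x40): reg=0x85
After byte 6 (0xC0): reg=0xDC

Answer: 0xDC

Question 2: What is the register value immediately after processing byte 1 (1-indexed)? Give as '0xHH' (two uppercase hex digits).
After byte 1 (0x0B): reg=0x9D

Answer: 0x9D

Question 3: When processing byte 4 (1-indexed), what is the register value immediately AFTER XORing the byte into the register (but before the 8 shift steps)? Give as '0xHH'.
Answer: 0x11

Derivation:
Register before byte 4: 0xC6
Byte 4: 0xD7
0xC6 XOR 0xD7 = 0x11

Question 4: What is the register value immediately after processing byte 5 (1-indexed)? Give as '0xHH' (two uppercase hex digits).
After byte 1 (0x0B): reg=0x9D
After byte 2 (0x11): reg=0xAD
After byte 3 (0x34): reg=0xC6
After byte 4 (0xD7): reg=0x77
After byte 5 (0x40): reg=0x85

Answer: 0x85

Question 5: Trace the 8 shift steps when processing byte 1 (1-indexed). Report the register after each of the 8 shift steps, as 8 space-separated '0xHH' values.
Answer: 0xBC 0x7F 0xFE 0xFB 0xF1 0xE5 0xCD 0x9D

Derivation:
Register before byte 1: 0x55
After XOR with byte 0x0B: 0x5E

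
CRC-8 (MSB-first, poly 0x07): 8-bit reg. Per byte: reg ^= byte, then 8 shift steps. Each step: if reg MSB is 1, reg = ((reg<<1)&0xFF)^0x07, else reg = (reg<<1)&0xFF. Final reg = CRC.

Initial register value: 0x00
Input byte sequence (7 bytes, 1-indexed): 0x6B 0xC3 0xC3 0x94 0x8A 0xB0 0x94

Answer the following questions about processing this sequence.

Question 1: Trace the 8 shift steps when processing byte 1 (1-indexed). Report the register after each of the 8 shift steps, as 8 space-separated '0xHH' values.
Answer: 0xD6 0xAB 0x51 0xA2 0x43 0x86 0x0B 0x16

Derivation:
Register before byte 1: 0x00
After XOR with byte 0x6B: 0x6B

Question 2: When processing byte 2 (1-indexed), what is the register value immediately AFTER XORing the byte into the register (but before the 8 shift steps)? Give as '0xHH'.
Register before byte 2: 0x16
Byte 2: 0xC3
0x16 XOR 0xC3 = 0xD5

Answer: 0xD5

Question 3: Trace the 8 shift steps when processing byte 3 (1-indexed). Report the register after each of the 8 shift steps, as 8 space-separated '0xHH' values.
Answer: 0xCB 0x91 0x25 0x4A 0x94 0x2F 0x5E 0xBC

Derivation:
After byte 1 (0x6B): reg=0x16
After byte 2 (0xC3): reg=0x25
Register before byte 3: 0x25
After XOR with byte 0xC3: 0xE6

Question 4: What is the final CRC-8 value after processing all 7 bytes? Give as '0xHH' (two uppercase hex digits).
Answer: 0x58

Derivation:
After byte 1 (0x6B): reg=0x16
After byte 2 (0xC3): reg=0x25
After byte 3 (0xC3): reg=0xBC
After byte 4 (0x94): reg=0xD8
After byte 5 (0x8A): reg=0xB9
After byte 6 (0xB0): reg=0x3F
After byte 7 (0x94): reg=0x58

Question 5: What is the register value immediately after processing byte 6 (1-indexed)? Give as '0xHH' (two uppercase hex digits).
After byte 1 (0x6B): reg=0x16
After byte 2 (0xC3): reg=0x25
After byte 3 (0xC3): reg=0xBC
After byte 4 (0x94): reg=0xD8
After byte 5 (0x8A): reg=0xB9
After byte 6 (0xB0): reg=0x3F

Answer: 0x3F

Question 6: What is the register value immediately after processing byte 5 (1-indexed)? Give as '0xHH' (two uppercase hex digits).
After byte 1 (0x6B): reg=0x16
After byte 2 (0xC3): reg=0x25
After byte 3 (0xC3): reg=0xBC
After byte 4 (0x94): reg=0xD8
After byte 5 (0x8A): reg=0xB9

Answer: 0xB9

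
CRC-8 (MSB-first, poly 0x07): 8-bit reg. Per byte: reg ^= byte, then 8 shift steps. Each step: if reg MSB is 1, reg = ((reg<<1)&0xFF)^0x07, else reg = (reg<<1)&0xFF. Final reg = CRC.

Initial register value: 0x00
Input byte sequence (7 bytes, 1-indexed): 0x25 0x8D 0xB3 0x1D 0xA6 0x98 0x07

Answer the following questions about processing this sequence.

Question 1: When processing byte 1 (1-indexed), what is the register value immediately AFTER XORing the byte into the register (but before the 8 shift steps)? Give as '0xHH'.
Answer: 0x25

Derivation:
Register before byte 1: 0x00
Byte 1: 0x25
0x00 XOR 0x25 = 0x25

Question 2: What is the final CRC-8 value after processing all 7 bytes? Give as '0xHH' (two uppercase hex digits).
Answer: 0xB2

Derivation:
After byte 1 (0x25): reg=0xFB
After byte 2 (0x8D): reg=0x45
After byte 3 (0xB3): reg=0xCC
After byte 4 (0x1D): reg=0x39
After byte 5 (0xA6): reg=0xD4
After byte 6 (0x98): reg=0xE3
After byte 7 (0x07): reg=0xB2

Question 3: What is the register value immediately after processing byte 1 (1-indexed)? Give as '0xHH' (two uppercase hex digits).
Answer: 0xFB

Derivation:
After byte 1 (0x25): reg=0xFB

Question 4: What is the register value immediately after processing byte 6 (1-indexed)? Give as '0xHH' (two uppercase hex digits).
After byte 1 (0x25): reg=0xFB
After byte 2 (0x8D): reg=0x45
After byte 3 (0xB3): reg=0xCC
After byte 4 (0x1D): reg=0x39
After byte 5 (0xA6): reg=0xD4
After byte 6 (0x98): reg=0xE3

Answer: 0xE3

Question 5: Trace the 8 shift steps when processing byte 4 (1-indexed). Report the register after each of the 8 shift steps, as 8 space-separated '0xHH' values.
Answer: 0xA5 0x4D 0x9A 0x33 0x66 0xCC 0x9F 0x39

Derivation:
After byte 1 (0x25): reg=0xFB
After byte 2 (0x8D): reg=0x45
After byte 3 (0xB3): reg=0xCC
Register before byte 4: 0xCC
After XOR with byte 0x1D: 0xD1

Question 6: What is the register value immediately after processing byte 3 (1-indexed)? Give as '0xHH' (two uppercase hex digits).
After byte 1 (0x25): reg=0xFB
After byte 2 (0x8D): reg=0x45
After byte 3 (0xB3): reg=0xCC

Answer: 0xCC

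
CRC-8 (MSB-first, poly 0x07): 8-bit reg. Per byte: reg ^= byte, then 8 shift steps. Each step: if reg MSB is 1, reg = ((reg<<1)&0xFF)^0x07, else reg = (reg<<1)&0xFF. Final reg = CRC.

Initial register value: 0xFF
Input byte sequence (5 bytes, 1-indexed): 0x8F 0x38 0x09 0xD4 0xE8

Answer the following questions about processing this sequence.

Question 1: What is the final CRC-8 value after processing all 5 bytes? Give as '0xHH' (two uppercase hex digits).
Answer: 0xC5

Derivation:
After byte 1 (0x8F): reg=0x57
After byte 2 (0x38): reg=0x0A
After byte 3 (0x09): reg=0x09
After byte 4 (0xD4): reg=0x1D
After byte 5 (0xE8): reg=0xC5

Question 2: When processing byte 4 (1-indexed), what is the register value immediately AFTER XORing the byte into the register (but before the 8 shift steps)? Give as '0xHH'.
Register before byte 4: 0x09
Byte 4: 0xD4
0x09 XOR 0xD4 = 0xDD

Answer: 0xDD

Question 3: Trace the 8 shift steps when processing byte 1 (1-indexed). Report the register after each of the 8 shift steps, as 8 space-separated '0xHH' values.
Register before byte 1: 0xFF
After XOR with byte 0x8F: 0x70

Answer: 0xE0 0xC7 0x89 0x15 0x2A 0x54 0xA8 0x57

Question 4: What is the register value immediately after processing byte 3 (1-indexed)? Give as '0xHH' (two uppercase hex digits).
Answer: 0x09

Derivation:
After byte 1 (0x8F): reg=0x57
After byte 2 (0x38): reg=0x0A
After byte 3 (0x09): reg=0x09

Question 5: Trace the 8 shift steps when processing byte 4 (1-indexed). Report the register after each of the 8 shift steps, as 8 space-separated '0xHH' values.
Answer: 0xBD 0x7D 0xFA 0xF3 0xE1 0xC5 0x8D 0x1D

Derivation:
After byte 1 (0x8F): reg=0x57
After byte 2 (0x38): reg=0x0A
After byte 3 (0x09): reg=0x09
Register before byte 4: 0x09
After XOR with byte 0xD4: 0xDD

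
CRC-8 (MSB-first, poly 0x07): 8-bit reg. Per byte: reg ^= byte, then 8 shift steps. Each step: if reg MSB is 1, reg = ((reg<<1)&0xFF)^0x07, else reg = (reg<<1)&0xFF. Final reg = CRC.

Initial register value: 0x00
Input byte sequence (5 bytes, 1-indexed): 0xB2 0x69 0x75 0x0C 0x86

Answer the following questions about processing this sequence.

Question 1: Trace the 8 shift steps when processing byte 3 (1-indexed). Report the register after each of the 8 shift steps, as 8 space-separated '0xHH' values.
After byte 1 (0xB2): reg=0x17
After byte 2 (0x69): reg=0x7D
Register before byte 3: 0x7D
After XOR with byte 0x75: 0x08

Answer: 0x10 0x20 0x40 0x80 0x07 0x0E 0x1C 0x38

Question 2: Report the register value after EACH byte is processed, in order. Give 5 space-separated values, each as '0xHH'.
0x17 0x7D 0x38 0x8C 0x36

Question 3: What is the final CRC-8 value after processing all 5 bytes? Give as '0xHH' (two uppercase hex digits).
After byte 1 (0xB2): reg=0x17
After byte 2 (0x69): reg=0x7D
After byte 3 (0x75): reg=0x38
After byte 4 (0x0C): reg=0x8C
After byte 5 (0x86): reg=0x36

Answer: 0x36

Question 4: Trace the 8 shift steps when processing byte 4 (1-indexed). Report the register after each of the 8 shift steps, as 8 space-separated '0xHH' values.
Answer: 0x68 0xD0 0xA7 0x49 0x92 0x23 0x46 0x8C

Derivation:
After byte 1 (0xB2): reg=0x17
After byte 2 (0x69): reg=0x7D
After byte 3 (0x75): reg=0x38
Register before byte 4: 0x38
After XOR with byte 0x0C: 0x34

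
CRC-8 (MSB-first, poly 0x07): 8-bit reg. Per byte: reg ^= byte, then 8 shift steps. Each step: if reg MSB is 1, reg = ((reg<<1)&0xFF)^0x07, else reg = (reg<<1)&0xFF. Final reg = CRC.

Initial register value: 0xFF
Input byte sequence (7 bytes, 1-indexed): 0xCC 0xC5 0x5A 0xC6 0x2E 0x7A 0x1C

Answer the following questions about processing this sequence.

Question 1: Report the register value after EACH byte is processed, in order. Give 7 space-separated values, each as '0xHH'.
0x99 0x93 0x71 0x0C 0xEE 0xE5 0xE1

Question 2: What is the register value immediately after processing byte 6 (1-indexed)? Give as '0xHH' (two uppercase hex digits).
After byte 1 (0xCC): reg=0x99
After byte 2 (0xC5): reg=0x93
After byte 3 (0x5A): reg=0x71
After byte 4 (0xC6): reg=0x0C
After byte 5 (0x2E): reg=0xEE
After byte 6 (0x7A): reg=0xE5

Answer: 0xE5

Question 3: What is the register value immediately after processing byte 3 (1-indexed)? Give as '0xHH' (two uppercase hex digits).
After byte 1 (0xCC): reg=0x99
After byte 2 (0xC5): reg=0x93
After byte 3 (0x5A): reg=0x71

Answer: 0x71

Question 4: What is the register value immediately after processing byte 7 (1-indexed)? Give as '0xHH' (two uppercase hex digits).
After byte 1 (0xCC): reg=0x99
After byte 2 (0xC5): reg=0x93
After byte 3 (0x5A): reg=0x71
After byte 4 (0xC6): reg=0x0C
After byte 5 (0x2E): reg=0xEE
After byte 6 (0x7A): reg=0xE5
After byte 7 (0x1C): reg=0xE1

Answer: 0xE1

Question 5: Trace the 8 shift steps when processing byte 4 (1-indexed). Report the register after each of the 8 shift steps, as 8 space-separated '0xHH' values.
Answer: 0x69 0xD2 0xA3 0x41 0x82 0x03 0x06 0x0C

Derivation:
After byte 1 (0xCC): reg=0x99
After byte 2 (0xC5): reg=0x93
After byte 3 (0x5A): reg=0x71
Register before byte 4: 0x71
After XOR with byte 0xC6: 0xB7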